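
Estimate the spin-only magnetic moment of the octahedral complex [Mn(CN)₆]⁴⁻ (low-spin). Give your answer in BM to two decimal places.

Each CN⁻ contributes -1; 6 × (-1) = -6. With overall charge -4, Mn is in the +2 oxidation state.
Mn²⁺: group 7, so d-count = 7 − 2 = 5.
Configuration: t2g^5 e_g^0 → 1 unpaired electron.
μ(spin-only) = √[1(1+2)] = √3 ≈ 1.73 BM.

1.73 BM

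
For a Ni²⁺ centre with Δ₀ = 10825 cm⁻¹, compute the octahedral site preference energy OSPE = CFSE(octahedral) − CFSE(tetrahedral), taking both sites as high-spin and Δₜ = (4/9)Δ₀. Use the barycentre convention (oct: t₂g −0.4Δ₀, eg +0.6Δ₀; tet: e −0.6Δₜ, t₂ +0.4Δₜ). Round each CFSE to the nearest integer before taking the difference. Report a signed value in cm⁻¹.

-9141

Ni is in group 10, so Ni²⁺ is d⁸ (10 − 2 = 8).
In an octahedral site d⁸ (HS) is t₂g⁶ eg², giving CFSE(oct) = -1.2Δ₀ = -12990 cm⁻¹.
In a tetrahedral site the filling is e⁴ t₂⁴: CFSE(tet) = -0.8Δₜ = -0.8 × (4/9)(10825) = -3849 cm⁻¹.
Subtracting, OSPE = -12990 − (-3849) = -9141 cm⁻¹.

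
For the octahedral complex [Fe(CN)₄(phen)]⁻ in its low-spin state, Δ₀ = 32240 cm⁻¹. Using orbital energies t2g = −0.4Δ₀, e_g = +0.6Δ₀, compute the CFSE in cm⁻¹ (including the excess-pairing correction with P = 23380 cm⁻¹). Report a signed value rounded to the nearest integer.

Ligand charges: 4×(-1) from CN⁻ and 1×(+0) from phen sum to -4; with overall charge -1, Fe is +3.
Fe is in group 8, so Fe³⁺ is d⁵ (8 − 3 = 5).
The d⁵ electrons fill as t2g^5 e_g^0.
CFSE(orbital) = 5×(-0.4Δ₀) + 0×(0.6Δ₀) = -2.0Δ₀; with Δ₀ = 32240 cm⁻¹ that is -64480 cm⁻¹.
Pairing penalty: 2 pairs vs 0 in the high-spin reference → 2 extra × P = 46760 cm⁻¹.
Net CFSE = -64480 + 46760 = -17720 cm⁻¹.

-17720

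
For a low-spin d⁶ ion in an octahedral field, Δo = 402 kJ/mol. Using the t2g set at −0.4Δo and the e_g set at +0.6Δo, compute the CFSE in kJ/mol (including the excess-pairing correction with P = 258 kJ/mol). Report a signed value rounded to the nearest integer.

-449

Configuration: t2g^6 e_g^0.
CFSE(orbital) = 6×(-0.4Δo) + 0×(0.6Δo) = -2.4Δo; with Δo = 402 kJ/mol that is -965 kJ/mol.
Relative to high-spin t2g^4 e_g^2 (1 paired), the low-spin configuration has 2 additional pairs, contributing +2 × 258 = +516 kJ/mol.
Overall CFSE = -965 + 516 = -449 kJ/mol.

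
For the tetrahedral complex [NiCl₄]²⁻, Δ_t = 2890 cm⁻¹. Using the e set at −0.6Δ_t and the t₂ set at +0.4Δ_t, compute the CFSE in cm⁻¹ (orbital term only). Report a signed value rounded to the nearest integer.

-2312

Each Cl⁻ contributes -1; 4 × (-1) = -4. With overall charge -2, Ni is in the +2 oxidation state.
Ni²⁺: group 10, so d-count = 10 − 2 = 8.
Tetrahedral splitting is small, so the complex is high-spin.
Configuration: e⁴ t₂⁴.
Orbital CFSE = 4(-0.6) + 4(0.4) = -0.8Δ_t = -0.8 × 2890 = -2312 cm⁻¹.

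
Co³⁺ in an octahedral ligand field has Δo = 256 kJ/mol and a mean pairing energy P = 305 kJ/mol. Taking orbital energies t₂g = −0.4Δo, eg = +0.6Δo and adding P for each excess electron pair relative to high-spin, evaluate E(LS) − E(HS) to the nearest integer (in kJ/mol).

Group 9 minus oxidation state +3 gives a d⁶ configuration for Co³⁺.
In the high-spin limit (t₂g⁴ eg²) the orbital term is -0.4Δo = -102 kJ/mol, with no excess pairing.
Low-spin t₂g⁶ eg⁰ gives -2.4Δo = -614 kJ/mol, but forming 2 extra pairs costs 2P = 610 kJ/mol, so E(LS) = -614 + 610 = -4 kJ/mol.
The difference is -4 − (-102) = 98 kJ/mol, so high-spin lies lower.

98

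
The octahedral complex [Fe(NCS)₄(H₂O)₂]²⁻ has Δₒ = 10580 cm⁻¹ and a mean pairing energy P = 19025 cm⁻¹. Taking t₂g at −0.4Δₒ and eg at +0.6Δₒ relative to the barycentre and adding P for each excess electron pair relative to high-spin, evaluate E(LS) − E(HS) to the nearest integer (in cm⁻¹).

16890

Ligand charges: 4×(-1) from NCS⁻ and 2×(+0) from H₂O sum to -4; with overall charge -2, Fe is +2.
Group 8 minus oxidation state +2 gives a d⁶ configuration for Fe²⁺.
In the high-spin limit (t₂g⁴ eg²) the orbital term is -0.4Δₒ = -4232 cm⁻¹, with no excess pairing.
For low-spin the configuration is t₂g⁶ eg⁰: orbital energy -2.4 × 10580 = -25392 cm⁻¹, and 2 additional pairs relative to high-spin add 38050 cm⁻¹, giving 12658 cm⁻¹.
Thus E(LS) − E(HS) = 16890 cm⁻¹.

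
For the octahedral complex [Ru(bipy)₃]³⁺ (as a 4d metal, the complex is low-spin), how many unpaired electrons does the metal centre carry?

1

bipy is neutral, so the +3 overall charge sits on Ru: oxidation state +3.
Ru³⁺: group 8, so d-count = 8 − 3 = 5.
Configuration: t₂g⁵ eg⁰, giving 1 unpaired electron.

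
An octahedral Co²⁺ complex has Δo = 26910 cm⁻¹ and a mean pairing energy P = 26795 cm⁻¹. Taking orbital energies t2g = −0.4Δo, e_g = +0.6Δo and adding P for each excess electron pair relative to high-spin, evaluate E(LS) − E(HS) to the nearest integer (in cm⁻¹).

Co is in group 9, so Co²⁺ is d⁷ (9 − 2 = 7).
In the high-spin limit (t2g^5 e_g^2) the orbital term is -0.8Δo = -21528 cm⁻¹, with no excess pairing.
For low-spin the configuration is t2g^6 e_g^1: orbital energy -1.8 × 26910 = -48438 cm⁻¹, and 1 additional pair relative to high-spin adds 26795 cm⁻¹, giving -21643 cm⁻¹.
Thus E(LS) − E(HS) = -115 cm⁻¹.

-115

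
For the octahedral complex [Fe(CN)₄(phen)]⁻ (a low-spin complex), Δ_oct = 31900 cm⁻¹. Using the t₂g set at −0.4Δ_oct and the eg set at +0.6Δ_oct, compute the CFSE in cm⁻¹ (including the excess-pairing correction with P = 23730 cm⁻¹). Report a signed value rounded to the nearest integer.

-16340

Ligand charges: 4×(-1) from CN⁻ and 1×(+0) from phen sum to -4; with overall charge -1, Fe is +3.
Fe sits in group 8; removing 3 electrons leaves Fe³⁺ with 8 − 3 = 5 d electrons.
Electron filling gives t₂g⁵ eg⁰.
CFSE(orbital) = 5×(-0.4Δ_oct) + 0×(0.6Δ_oct) = -2.0Δ_oct; with Δ_oct = 31900 cm⁻¹ that is -63800 cm⁻¹.
High-spin d⁵ would be t₂g³ eg² with 0 pairs; low-spin has 2, so 2 excess pairs cost +2P = +47460 cm⁻¹.
Combining: -63800 + 47460 = -16340 cm⁻¹.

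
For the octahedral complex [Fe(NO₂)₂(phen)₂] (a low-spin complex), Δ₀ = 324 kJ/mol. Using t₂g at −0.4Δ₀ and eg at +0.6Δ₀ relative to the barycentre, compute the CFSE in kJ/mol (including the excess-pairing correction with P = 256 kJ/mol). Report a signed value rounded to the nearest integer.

-266

Ligand charges: 2×(-1) from NO₂⁻ and 2×(+0) from phen sum to -2; with overall charge +0, Fe is +2.
Fe²⁺: group 8, so d-count = 8 − 2 = 6.
The d⁶ electrons fill as t₂g⁶ eg⁰.
CFSE(orbital) = 6×(-0.4Δ₀) + 0×(0.6Δ₀) = -2.4Δ₀; with Δ₀ = 324 kJ/mol that is -778 kJ/mol.
Relative to high-spin t₂g⁴ eg² (1 paired), the low-spin configuration has 2 additional pairs, contributing +2 × 256 = +512 kJ/mol.
Combining: -778 + 512 = -266 kJ/mol.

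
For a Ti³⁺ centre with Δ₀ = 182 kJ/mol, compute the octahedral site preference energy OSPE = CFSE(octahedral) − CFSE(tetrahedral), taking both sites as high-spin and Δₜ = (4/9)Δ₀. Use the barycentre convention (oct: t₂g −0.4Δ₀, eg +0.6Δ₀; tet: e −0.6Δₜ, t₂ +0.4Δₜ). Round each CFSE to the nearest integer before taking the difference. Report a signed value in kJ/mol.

-24

Ti³⁺: group 4, so d-count = 4 − 3 = 1.
Octahedral high-spin t2g^1 e_g^0: CFSE = -0.4 × 182 = -73 kJ/mol.
Tetrahedral: e^1 t2^0, CFSE = 1(−0.6) + 0(+0.4) = -0.6Δₜ = -0.6 × (4/9) × 182 = -49 kJ/mol.
OSPE = -73 − (-49) = -24 kJ/mol.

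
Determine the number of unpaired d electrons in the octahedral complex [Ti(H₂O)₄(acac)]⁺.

2

Ligand charges: 4×(+0) from H₂O and 1×(-1) from acac⁻ sum to -1; with overall charge +1, Ti is +2.
Ti is in group 4, so Ti²⁺ is d² (4 − 2 = 2).
Configuration: t2g^2 e_g^0, giving 2 unpaired electrons.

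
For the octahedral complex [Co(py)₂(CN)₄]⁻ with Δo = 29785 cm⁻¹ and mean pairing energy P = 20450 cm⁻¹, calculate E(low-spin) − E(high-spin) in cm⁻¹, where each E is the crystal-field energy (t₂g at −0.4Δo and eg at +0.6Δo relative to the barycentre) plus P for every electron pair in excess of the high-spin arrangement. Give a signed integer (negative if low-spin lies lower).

Ligand charges: 2×(+0) from py and 4×(-1) from CN⁻ sum to -4; with overall charge -1, Co is +3.
Group 9 minus oxidation state +3 gives a d⁶ configuration for Co³⁺.
In the high-spin limit (t₂g⁴ eg²) the orbital term is -0.4Δo = -11914 cm⁻¹, with no excess pairing.
Low-spin: t₂g⁶ eg⁰, orbital CFSE = -2.4Δo = -71484 cm⁻¹; plus 2 excess pairs × P = +40900 cm⁻¹; total -30584 cm⁻¹.
Thus E(LS) − E(HS) = -18670 cm⁻¹.

-18670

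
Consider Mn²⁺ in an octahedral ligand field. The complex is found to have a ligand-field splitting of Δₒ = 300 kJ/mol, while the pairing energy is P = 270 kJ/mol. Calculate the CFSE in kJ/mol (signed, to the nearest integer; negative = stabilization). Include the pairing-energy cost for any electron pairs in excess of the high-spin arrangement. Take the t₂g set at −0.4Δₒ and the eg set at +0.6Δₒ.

Mn is in group 7, so Mn²⁺ is d⁵ (7 − 2 = 5).
With Δₒ > P the complex is low-spin.
That gives t₂g⁵ eg⁰.
Orbital CFSE = -2.0Δₒ = -2.0 × 300 = -600 kJ/mol.
Excess pairs vs high-spin: 2 − 0 = 2; pairing cost = +540 kJ/mol.
Net CFSE = -600 + 540 = -60 kJ/mol.

-60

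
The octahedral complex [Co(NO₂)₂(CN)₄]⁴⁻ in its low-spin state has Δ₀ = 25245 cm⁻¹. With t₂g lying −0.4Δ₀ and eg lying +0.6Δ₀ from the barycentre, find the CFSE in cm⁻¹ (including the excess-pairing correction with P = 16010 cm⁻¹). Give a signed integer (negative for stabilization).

Ligand charges: 2×(-1) from NO₂⁻ and 4×(-1) from CN⁻ sum to -6; with overall charge -4, Co is +2.
Co²⁺: group 9, so d-count = 9 − 2 = 7.
Configuration: t₂g⁶ eg¹.
Orbital CFSE = 6(-0.4) + 1(0.6) = -1.8Δ₀ = -1.8 × 25245 = -45441 cm⁻¹.
Pairing penalty: 3 pairs vs 2 in the high-spin reference → 1 extra × P = 16010 cm⁻¹.
Combining: -45441 + 16010 = -29431 cm⁻¹.

-29431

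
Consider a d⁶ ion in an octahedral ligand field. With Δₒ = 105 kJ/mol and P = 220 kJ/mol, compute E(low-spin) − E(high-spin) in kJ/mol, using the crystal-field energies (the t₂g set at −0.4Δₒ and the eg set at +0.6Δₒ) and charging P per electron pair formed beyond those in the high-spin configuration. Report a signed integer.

230

High-spin d⁶ fills as t₂g⁴ eg² with CFSE 4(−0.4) + 2(+0.6) = -0.4Δₒ = -42 kJ/mol.
Low-spin t₂g⁶ eg⁰ gives -2.4Δₒ = -252 kJ/mol, but forming 2 extra pairs costs 2P = 440 kJ/mol, so E(LS) = -252 + 440 = 188 kJ/mol.
The difference is 188 − (-42) = 230 kJ/mol, so high-spin lies lower.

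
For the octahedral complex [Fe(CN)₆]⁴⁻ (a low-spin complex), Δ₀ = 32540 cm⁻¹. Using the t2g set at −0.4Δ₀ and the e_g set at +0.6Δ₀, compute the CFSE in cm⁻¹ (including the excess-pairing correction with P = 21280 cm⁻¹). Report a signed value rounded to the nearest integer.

-35536

Each CN⁻ contributes -1; 6 × (-1) = -6. With overall charge -4, Fe is in the +2 oxidation state.
Fe is in group 8, so Fe²⁺ is d⁶ (8 − 2 = 6).
Configuration: t2g^6 e_g^0.
The orbital stabilization is -2.4Δ₀ = -2.4 × 32540 = -78096 cm⁻¹.
Relative to high-spin t2g^4 e_g^2 (1 paired), the low-spin configuration has 2 additional pairs, contributing +2 × 21280 = +42560 cm⁻¹.
Overall CFSE = -78096 + 42560 = -35536 cm⁻¹.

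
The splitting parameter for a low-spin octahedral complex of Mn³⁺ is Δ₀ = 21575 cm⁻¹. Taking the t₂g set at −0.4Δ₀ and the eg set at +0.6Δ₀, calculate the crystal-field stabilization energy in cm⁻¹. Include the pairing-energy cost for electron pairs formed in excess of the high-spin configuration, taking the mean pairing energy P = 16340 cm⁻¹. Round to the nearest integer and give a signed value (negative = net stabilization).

Mn is in group 7, so Mn³⁺ is d⁴ (7 − 3 = 4).
Configuration: t₂g⁴ eg⁰.
The orbital stabilization is -1.6Δ₀ = -1.6 × 21575 = -34520 cm⁻¹.
Pairing penalty: 1 pair vs 0 in the high-spin reference → 1 extra × P = 16340 cm⁻¹.
Combining: -34520 + 16340 = -18180 cm⁻¹.

-18180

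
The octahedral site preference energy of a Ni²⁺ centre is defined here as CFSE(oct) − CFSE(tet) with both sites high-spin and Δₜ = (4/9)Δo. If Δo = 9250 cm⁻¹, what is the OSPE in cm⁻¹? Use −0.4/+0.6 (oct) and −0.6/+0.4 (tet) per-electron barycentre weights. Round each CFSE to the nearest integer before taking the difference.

Ni sits in group 10; removing 2 electrons leaves Ni²⁺ with 10 − 2 = 8 d electrons.
In an octahedral site d⁸ (HS) is t₂g⁶ eg², giving CFSE(oct) = -1.2Δo = -11100 cm⁻¹.
In a tetrahedral site the filling is e⁴ t₂⁴: CFSE(tet) = -0.8Δₜ = -0.8 × (4/9)(9250) = -3289 cm⁻¹.
OSPE = CFSE(oct) − CFSE(tet) = -11100 − (-3289) = -7811 cm⁻¹.

-7811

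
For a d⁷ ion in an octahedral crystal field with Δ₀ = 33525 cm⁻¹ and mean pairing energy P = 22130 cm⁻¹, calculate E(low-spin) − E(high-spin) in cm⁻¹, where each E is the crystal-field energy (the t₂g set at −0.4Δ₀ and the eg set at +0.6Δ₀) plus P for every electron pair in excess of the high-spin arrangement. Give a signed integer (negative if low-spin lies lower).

In the high-spin limit (t₂g⁵ eg²) the orbital term is -0.8Δ₀ = -26820 cm⁻¹, with no excess pairing.
For low-spin the configuration is t₂g⁶ eg¹: orbital energy -1.8 × 33525 = -60345 cm⁻¹, and 1 additional pair relative to high-spin adds 22130 cm⁻¹, giving -38215 cm⁻¹.
E(LS) − E(HS) = -38215 − (-26820) = -11395 cm⁻¹.

-11395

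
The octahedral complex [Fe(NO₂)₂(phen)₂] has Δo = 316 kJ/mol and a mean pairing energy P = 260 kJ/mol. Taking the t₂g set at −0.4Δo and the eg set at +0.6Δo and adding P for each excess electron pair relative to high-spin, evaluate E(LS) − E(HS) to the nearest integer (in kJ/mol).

Ligand charges: 2×(-1) from NO₂⁻ and 2×(+0) from phen sum to -2; with overall charge +0, Fe is +2.
Fe²⁺: group 8, so d-count = 8 − 2 = 6.
High-spin d⁶ fills as t₂g⁴ eg² with CFSE 4(−0.4) + 2(+0.6) = -0.4Δo = -126 kJ/mol.
Low-spin t₂g⁶ eg⁰ gives -2.4Δo = -758 kJ/mol, but forming 2 extra pairs costs 2P = 520 kJ/mol, so E(LS) = -758 + 520 = -238 kJ/mol.
E(LS) − E(HS) = -238 − (-126) = -112 kJ/mol.

-112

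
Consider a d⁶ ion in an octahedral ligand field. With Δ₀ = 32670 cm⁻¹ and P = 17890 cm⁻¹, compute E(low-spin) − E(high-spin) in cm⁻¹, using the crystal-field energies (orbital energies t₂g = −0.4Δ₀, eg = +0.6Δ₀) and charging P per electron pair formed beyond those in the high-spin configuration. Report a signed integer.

-29560

High-spin: t₂g⁴ eg², CFSE = -0.4Δ₀ = -13068 cm⁻¹.
Low-spin t₂g⁶ eg⁰ gives -2.4Δ₀ = -78408 cm⁻¹, but forming 2 extra pairs costs 2P = 35780 cm⁻¹, so E(LS) = -78408 + 35780 = -42628 cm⁻¹.
Thus E(LS) − E(HS) = -29560 cm⁻¹.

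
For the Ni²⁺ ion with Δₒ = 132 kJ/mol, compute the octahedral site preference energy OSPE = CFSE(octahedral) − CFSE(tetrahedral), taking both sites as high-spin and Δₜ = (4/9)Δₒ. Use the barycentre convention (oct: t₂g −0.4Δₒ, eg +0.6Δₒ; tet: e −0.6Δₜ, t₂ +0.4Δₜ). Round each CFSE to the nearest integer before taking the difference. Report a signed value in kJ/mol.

Group 10 minus oxidation state +2 gives a d⁸ configuration for Ni²⁺.
Octahedral high-spin t₂g⁶ eg²: CFSE = -1.2 × 132 = -158 kJ/mol.
Tetrahedral e⁴ t₂⁴ gives -0.8Δₜ = -0.8 × (4/9) × 132 = -47 kJ/mol.
Subtracting, OSPE = -158 − (-47) = -111 kJ/mol.

-111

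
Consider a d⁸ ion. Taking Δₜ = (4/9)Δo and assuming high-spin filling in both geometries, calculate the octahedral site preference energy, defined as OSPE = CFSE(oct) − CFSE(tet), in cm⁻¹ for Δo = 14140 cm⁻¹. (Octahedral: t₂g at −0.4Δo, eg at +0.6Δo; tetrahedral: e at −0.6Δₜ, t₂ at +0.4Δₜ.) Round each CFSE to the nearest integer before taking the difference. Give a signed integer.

-11940

In an octahedral site d⁸ (HS) is t₂g⁶ eg², giving CFSE(oct) = -1.2Δo = -16968 cm⁻¹.
In a tetrahedral site the filling is e⁴ t₂⁴: CFSE(tet) = -0.8Δₜ = -0.8 × (4/9)(14140) = -5028 cm⁻¹.
Subtracting, OSPE = -16968 − (-5028) = -11940 cm⁻¹.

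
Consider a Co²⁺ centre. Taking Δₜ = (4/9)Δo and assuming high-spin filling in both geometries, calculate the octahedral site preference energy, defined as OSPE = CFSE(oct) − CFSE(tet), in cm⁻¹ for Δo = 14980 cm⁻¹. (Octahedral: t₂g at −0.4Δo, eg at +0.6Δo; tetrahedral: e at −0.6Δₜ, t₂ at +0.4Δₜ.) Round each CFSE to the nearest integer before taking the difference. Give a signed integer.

Group 9 minus oxidation state +2 gives a d⁷ configuration for Co²⁺.
In an octahedral site d⁷ (HS) is t₂g⁵ eg², giving CFSE(oct) = -0.8Δo = -11984 cm⁻¹.
Tetrahedral e⁴ t₂³ gives -1.2Δₜ = -1.2 × (4/9) × 14980 = -7989 cm⁻¹.
OSPE = CFSE(oct) − CFSE(tet) = -11984 − (-7989) = -3995 cm⁻¹.

-3995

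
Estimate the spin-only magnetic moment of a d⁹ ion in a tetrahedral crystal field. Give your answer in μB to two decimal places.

Tetrahedral fields are weak (Δₜ ≈ 4/9 Δₒ), so electrons fill high-spin.
Configuration: e^4 t2^5 → 1 unpaired electron.
μ(spin-only) = √[1(1+2)] = √3 ≈ 1.73 μB.

1.73 μB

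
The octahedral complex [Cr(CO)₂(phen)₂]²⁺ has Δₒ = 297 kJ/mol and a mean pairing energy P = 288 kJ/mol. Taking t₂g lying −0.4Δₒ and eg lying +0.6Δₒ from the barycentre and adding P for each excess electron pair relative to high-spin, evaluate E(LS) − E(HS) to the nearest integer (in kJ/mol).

Ligand charges: 2×(+0) from CO and 2×(+0) from phen sum to +0; with overall charge +2, Cr is +2.
Cr sits in group 6; removing 2 electrons leaves Cr²⁺ with 6 − 2 = 4 d electrons.
In the high-spin limit (t₂g³ eg¹) the orbital term is -0.6Δₒ = -178 kJ/mol, with no excess pairing.
Low-spin: t₂g⁴ eg⁰, orbital CFSE = -1.6Δₒ = -475 kJ/mol; plus 1 excess pair × P = +288 kJ/mol; total -187 kJ/mol.
E(LS) − E(HS) = -187 − (-178) = -9 kJ/mol.

-9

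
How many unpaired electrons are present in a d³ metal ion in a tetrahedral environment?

With tetrahedral geometry the complex is necessarily high-spin.
Configuration: e² t₂¹, giving 3 unpaired electrons.

3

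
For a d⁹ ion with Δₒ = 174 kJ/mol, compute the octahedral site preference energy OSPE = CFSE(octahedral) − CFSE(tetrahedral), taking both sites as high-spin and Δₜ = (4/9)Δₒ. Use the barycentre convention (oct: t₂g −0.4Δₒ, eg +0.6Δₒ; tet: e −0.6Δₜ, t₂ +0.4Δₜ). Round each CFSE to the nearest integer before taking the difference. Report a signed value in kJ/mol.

Octahedral high-spin t2g^6 e_g^3: CFSE = -0.6 × 174 = -104 kJ/mol.
Tetrahedral e^4 t2^5 gives -0.4Δₜ = -0.4 × (4/9) × 174 = -31 kJ/mol.
Subtracting, OSPE = -104 − (-31) = -73 kJ/mol.

-73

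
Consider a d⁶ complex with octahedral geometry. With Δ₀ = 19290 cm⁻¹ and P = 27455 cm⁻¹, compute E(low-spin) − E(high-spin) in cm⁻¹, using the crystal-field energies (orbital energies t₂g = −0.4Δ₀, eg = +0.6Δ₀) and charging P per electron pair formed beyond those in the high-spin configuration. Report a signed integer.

In the high-spin limit (t₂g⁴ eg²) the orbital term is -0.4Δ₀ = -7716 cm⁻¹, with no excess pairing.
For low-spin the configuration is t₂g⁶ eg⁰: orbital energy -2.4 × 19290 = -46296 cm⁻¹, and 2 additional pairs relative to high-spin add 54910 cm⁻¹, giving 8614 cm⁻¹.
Thus E(LS) − E(HS) = 16330 cm⁻¹.

16330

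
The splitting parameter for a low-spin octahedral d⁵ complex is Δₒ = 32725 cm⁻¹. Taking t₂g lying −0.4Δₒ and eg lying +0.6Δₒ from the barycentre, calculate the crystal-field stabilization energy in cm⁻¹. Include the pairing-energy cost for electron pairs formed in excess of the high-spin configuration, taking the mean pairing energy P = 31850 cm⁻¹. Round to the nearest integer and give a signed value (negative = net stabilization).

Electron filling gives t₂g⁵ eg⁰.
Orbital CFSE = 5(-0.4) + 0(0.6) = -2.0Δₒ = -2.0 × 32725 = -65450 cm⁻¹.
High-spin d⁵ would be t₂g³ eg² with 0 pairs; low-spin has 2, so 2 excess pairs cost +2P = +63700 cm⁻¹.
Overall CFSE = -65450 + 63700 = -1750 cm⁻¹.

-1750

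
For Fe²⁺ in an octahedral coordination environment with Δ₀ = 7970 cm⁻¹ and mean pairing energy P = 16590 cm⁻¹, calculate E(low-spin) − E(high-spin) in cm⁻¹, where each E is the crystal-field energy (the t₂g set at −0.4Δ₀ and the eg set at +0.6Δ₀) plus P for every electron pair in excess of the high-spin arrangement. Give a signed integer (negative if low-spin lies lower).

17240

Group 8 minus oxidation state +2 gives a d⁶ configuration for Fe²⁺.
High-spin: t₂g⁴ eg², CFSE = -0.4Δ₀ = -3188 cm⁻¹.
Low-spin: t₂g⁶ eg⁰, orbital CFSE = -2.4Δ₀ = -19128 cm⁻¹; plus 2 excess pairs × P = +33180 cm⁻¹; total 14052 cm⁻¹.
E(LS) − E(HS) = 14052 − (-3188) = 17240 cm⁻¹.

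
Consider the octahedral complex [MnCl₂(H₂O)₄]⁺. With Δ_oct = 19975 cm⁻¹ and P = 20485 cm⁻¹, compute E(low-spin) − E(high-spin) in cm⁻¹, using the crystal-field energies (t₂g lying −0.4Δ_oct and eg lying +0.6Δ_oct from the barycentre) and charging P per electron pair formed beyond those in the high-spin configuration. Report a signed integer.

Ligand charges: 2×(-1) from Cl⁻ and 4×(+0) from H₂O sum to -2; with overall charge +1, Mn is +3.
Group 7 minus oxidation state +3 gives a d⁴ configuration for Mn³⁺.
High-spin d⁴ fills as t₂g³ eg¹ with CFSE 3(−0.4) + 1(+0.6) = -0.6Δ_oct = -11985 cm⁻¹.
Low-spin t₂g⁴ eg⁰ gives -1.6Δ_oct = -31960 cm⁻¹, but forming 1 extra pair costs 1P = 20485 cm⁻¹, so E(LS) = -31960 + 20485 = -11475 cm⁻¹.
The difference is -11475 − (-11985) = 510 cm⁻¹, so high-spin lies lower.

510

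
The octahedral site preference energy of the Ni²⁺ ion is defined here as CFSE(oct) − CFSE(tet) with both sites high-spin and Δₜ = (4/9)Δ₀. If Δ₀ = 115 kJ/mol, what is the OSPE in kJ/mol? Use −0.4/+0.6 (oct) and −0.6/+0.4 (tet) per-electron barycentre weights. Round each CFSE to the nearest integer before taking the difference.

Group 10 minus oxidation state +2 gives a d⁸ configuration for Ni²⁺.
Octahedral (high-spin): t2g^6 e_g^2, CFSE = 6(−0.4) + 2(+0.6) = -1.2Δ₀ = -1.2 × 115 = -138 kJ/mol.
Tetrahedral e^4 t2^4 gives -0.8Δₜ = -0.8 × (4/9) × 115 = -41 kJ/mol.
Subtracting, OSPE = -138 − (-41) = -97 kJ/mol.

-97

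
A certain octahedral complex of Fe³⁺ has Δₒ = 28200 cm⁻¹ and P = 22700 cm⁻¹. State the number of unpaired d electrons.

1

Group 8 minus oxidation state +3 gives a d⁵ configuration for Fe³⁺.
Since Δₒ = 28200 cm⁻¹ > P = 22700 cm⁻¹, the complex adopts the low-spin configuration.
Configuration: t2g^5 e_g^0.
Unpaired electrons: 1.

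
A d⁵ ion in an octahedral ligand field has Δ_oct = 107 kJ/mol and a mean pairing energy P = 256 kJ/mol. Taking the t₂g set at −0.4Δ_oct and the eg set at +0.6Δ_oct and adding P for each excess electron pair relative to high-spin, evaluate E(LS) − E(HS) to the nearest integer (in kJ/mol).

High-spin d⁵ fills as t₂g³ eg² with CFSE 3(−0.4) + 2(+0.6) = 0.0Δ_oct = 0 kJ/mol.
For low-spin the configuration is t₂g⁵ eg⁰: orbital energy -2.0 × 107 = -214 kJ/mol, and 2 additional pairs relative to high-spin add 512 kJ/mol, giving 298 kJ/mol.
The difference is 298 − (0) = 298 kJ/mol, so high-spin lies lower.

298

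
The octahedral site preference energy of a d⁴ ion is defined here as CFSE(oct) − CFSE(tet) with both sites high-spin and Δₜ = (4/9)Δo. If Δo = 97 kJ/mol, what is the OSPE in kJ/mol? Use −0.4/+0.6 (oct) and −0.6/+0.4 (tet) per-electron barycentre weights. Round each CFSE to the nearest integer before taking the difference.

-41

Octahedral high-spin t2g^3 e_g^1: CFSE = -0.6 × 97 = -58 kJ/mol.
Tetrahedral: e^2 t2^2, CFSE = 2(−0.6) + 2(+0.4) = -0.4Δₜ = -0.4 × (4/9) × 97 = -17 kJ/mol.
OSPE = CFSE(oct) − CFSE(tet) = -58 − (-17) = -41 kJ/mol.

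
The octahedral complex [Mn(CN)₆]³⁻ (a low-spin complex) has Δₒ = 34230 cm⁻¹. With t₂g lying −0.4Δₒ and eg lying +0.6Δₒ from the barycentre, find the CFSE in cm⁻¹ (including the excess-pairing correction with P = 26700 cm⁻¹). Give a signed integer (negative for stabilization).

Each CN⁻ contributes -1; 6 × (-1) = -6. With overall charge -3, Mn is in the +3 oxidation state.
Mn is in group 7, so Mn³⁺ is d⁴ (7 − 3 = 4).
The d⁴ electrons fill as t₂g⁴ eg⁰.
CFSE(orbital) = 4×(-0.4Δₒ) + 0×(0.6Δₒ) = -1.6Δₒ; with Δₒ = 34230 cm⁻¹ that is -54768 cm⁻¹.
Relative to high-spin t₂g³ eg¹ (0 paired), the low-spin configuration has 1 additional pair, contributing +1 × 26700 = +26700 cm⁻¹.
Combining: -54768 + 26700 = -28068 cm⁻¹.

-28068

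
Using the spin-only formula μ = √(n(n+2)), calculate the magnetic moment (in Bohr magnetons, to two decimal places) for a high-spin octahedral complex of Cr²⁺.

Cr sits in group 6; removing 2 electrons leaves Cr²⁺ with 6 − 2 = 4 d electrons.
Configuration: t2g^3 e_g^1 → 4 unpaired electrons.
μ(spin-only) = √[4(4+2)] = √24 ≈ 4.90 Bohr magnetons.

4.90 Bohr magnetons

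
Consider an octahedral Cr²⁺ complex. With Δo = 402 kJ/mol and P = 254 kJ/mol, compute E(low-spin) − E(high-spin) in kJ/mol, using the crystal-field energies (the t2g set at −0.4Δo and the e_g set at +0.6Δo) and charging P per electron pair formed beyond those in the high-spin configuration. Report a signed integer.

Cr is in group 6, so Cr²⁺ is d⁴ (6 − 2 = 4).
High-spin d⁴ fills as t2g^3 e_g^1 with CFSE 3(−0.4) + 1(+0.6) = -0.6Δo = -241 kJ/mol.
Low-spin t2g^4 e_g^0 gives -1.6Δo = -643 kJ/mol, but forming 1 extra pair costs 1P = 254 kJ/mol, so E(LS) = -643 + 254 = -389 kJ/mol.
E(LS) − E(HS) = -389 − (-241) = -148 kJ/mol.

-148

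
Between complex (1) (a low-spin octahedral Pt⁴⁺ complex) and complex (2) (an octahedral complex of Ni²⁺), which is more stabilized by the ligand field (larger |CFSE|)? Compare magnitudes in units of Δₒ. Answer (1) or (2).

(1): Pt⁴⁺: group 10, so d-count = 10 − 4 = 6; t₂g⁶ eg⁰, CFSE = -2.4Δₒ.
(2): Ni is in group 10, so Ni²⁺ is d⁸ (10 − 2 = 8); For octahedral d⁸ the high- and low-spin configurations coincide; t₂g⁶ eg², CFSE = -1.2Δₒ.
So (1) has the larger |CFSE|.

(1)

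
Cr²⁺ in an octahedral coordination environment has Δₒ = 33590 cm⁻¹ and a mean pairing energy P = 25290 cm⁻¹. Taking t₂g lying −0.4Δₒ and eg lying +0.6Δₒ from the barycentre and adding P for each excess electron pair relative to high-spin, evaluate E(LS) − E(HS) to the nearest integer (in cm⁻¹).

-8300

Group 6 minus oxidation state +2 gives a d⁴ configuration for Cr²⁺.
High-spin d⁴ fills as t₂g³ eg¹ with CFSE 3(−0.4) + 1(+0.6) = -0.6Δₒ = -20154 cm⁻¹.
Low-spin: t₂g⁴ eg⁰, orbital CFSE = -1.6Δₒ = -53744 cm⁻¹; plus 1 excess pair × P = +25290 cm⁻¹; total -28454 cm⁻¹.
Thus E(LS) − E(HS) = -8300 cm⁻¹.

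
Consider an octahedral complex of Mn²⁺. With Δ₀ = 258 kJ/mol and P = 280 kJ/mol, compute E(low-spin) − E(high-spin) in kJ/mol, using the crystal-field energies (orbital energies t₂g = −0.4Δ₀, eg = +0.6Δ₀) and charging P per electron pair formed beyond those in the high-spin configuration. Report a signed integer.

44

Mn is in group 7, so Mn²⁺ is d⁵ (7 − 2 = 5).
High-spin d⁵ fills as t₂g³ eg² with CFSE 3(−0.4) + 2(+0.6) = 0.0Δ₀ = 0 kJ/mol.
For low-spin the configuration is t₂g⁵ eg⁰: orbital energy -2.0 × 258 = -516 kJ/mol, and 2 additional pairs relative to high-spin add 560 kJ/mol, giving 44 kJ/mol.
The difference is 44 − (0) = 44 kJ/mol, so high-spin lies lower.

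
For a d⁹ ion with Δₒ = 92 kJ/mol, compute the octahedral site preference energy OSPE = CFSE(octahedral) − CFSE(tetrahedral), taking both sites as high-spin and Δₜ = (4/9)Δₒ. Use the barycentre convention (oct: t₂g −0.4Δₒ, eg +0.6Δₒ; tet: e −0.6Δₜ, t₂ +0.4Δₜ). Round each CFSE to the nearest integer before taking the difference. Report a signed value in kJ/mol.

Octahedral (high-spin): t₂g⁶ eg³, CFSE = 6(−0.4) + 3(+0.6) = -0.6Δₒ = -0.6 × 92 = -55 kJ/mol.
In a tetrahedral site the filling is e⁴ t₂⁵: CFSE(tet) = -0.4Δₜ = -0.4 × (4/9)(92) = -16 kJ/mol.
Subtracting, OSPE = -55 − (-16) = -39 kJ/mol.

-39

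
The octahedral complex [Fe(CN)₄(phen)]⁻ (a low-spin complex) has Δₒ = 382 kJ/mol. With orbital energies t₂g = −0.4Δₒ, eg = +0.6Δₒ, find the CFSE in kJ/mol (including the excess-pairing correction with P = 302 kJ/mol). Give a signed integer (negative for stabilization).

Ligand charges: 4×(-1) from CN⁻ and 1×(+0) from phen sum to -4; with overall charge -1, Fe is +3.
Group 8 minus oxidation state +3 gives a d⁵ configuration for Fe³⁺.
Electron filling gives t₂g⁵ eg⁰.
Orbital CFSE = 5(-0.4) + 0(0.6) = -2.0Δₒ = -2.0 × 382 = -764 kJ/mol.
Pairing penalty: 2 pairs vs 0 in the high-spin reference → 2 extra × P = 604 kJ/mol.
Combining: -764 + 604 = -160 kJ/mol.

-160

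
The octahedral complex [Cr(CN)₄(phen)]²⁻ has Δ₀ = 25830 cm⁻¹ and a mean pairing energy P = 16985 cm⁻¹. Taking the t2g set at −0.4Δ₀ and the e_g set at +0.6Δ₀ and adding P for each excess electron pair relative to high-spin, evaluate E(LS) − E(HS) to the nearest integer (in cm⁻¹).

-8845

Ligand charges: 4×(-1) from CN⁻ and 1×(+0) from phen sum to -4; with overall charge -2, Cr is +2.
Cr²⁺: group 6, so d-count = 6 − 2 = 4.
High-spin: t2g^3 e_g^1, CFSE = -0.6Δ₀ = -15498 cm⁻¹.
Low-spin: t2g^4 e_g^0, orbital CFSE = -1.6Δ₀ = -41328 cm⁻¹; plus 1 excess pair × P = +16985 cm⁻¹; total -24343 cm⁻¹.
Thus E(LS) − E(HS) = -8845 cm⁻¹.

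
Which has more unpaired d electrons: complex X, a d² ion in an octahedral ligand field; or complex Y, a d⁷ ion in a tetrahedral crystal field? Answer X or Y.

X: t₂g² eg⁰ → 2 unpaired.
Y: Tetrahedral splitting is small, so the complex is high-spin; e⁴ t₂³ → 3 unpaired.
So Y has more unpaired electrons.

Y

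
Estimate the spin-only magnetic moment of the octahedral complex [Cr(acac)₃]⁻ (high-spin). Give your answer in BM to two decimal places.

4.90 BM

Each acac⁻ contributes -1; 3 × (-1) = -3. With overall charge -1, Cr is in the +2 oxidation state.
Cr²⁺: group 6, so d-count = 6 − 2 = 4.
Configuration: t₂g³ eg¹ → 4 unpaired electrons.
μ(spin-only) = √[4(4+2)] = √24 ≈ 4.90 BM.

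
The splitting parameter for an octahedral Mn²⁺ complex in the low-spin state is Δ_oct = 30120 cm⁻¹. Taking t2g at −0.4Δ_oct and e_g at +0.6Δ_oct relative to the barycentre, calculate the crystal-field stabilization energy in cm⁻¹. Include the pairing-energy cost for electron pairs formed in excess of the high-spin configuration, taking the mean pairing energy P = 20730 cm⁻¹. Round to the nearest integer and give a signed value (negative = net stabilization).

Group 7 minus oxidation state +2 gives a d⁵ configuration for Mn²⁺.
The d⁵ electrons fill as t2g^5 e_g^0.
CFSE(orbital) = 5×(-0.4Δ_oct) + 0×(0.6Δ_oct) = -2.0Δ_oct; with Δ_oct = 30120 cm⁻¹ that is -60240 cm⁻¹.
High-spin d⁵ would be t2g^3 e_g^2 with 0 pairs; low-spin has 2, so 2 excess pairs cost +2P = +41460 cm⁻¹.
Combining: -60240 + 41460 = -18780 cm⁻¹.

-18780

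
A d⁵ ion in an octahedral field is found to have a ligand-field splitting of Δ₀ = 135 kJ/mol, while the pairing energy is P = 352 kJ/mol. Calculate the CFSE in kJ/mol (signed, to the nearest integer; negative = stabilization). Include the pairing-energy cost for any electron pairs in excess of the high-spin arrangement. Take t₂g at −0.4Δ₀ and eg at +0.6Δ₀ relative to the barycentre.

0

Here Δ₀ < P (135 < 352), so the high-spin state is favoured.
That gives t₂g³ eg².
Orbital CFSE = 0.0Δ₀ = 0.0 × 135 = 0 kJ/mol.
High-spin has no excess pairs, so no pairing correction applies.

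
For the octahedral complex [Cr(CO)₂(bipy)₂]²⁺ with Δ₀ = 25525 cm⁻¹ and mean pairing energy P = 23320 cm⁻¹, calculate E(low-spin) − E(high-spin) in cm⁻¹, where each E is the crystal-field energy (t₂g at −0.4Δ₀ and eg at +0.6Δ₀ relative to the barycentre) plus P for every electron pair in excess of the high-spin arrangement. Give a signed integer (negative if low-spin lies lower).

-2205

Ligand charges: 2×(+0) from CO and 2×(+0) from bipy sum to +0; with overall charge +2, Cr is +2.
Cr sits in group 6; removing 2 electrons leaves Cr²⁺ with 6 − 2 = 4 d electrons.
High-spin: t₂g³ eg¹, CFSE = -0.6Δ₀ = -15315 cm⁻¹.
For low-spin the configuration is t₂g⁴ eg⁰: orbital energy -1.6 × 25525 = -40840 cm⁻¹, and 1 additional pair relative to high-spin adds 23320 cm⁻¹, giving -17520 cm⁻¹.
The difference is -17520 − (-15315) = -2205 cm⁻¹, so low-spin lies lower.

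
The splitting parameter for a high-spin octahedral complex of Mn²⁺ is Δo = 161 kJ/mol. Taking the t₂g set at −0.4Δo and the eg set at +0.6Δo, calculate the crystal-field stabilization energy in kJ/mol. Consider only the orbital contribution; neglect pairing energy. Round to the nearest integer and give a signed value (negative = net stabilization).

Group 7 minus oxidation state +2 gives a d⁵ configuration for Mn²⁺.
Configuration: t₂g³ eg².
CFSE(orbital) = 3×(-0.4Δo) + 2×(0.6Δo) = 0.0Δo; with Δo = 161 kJ/mol that is 0 kJ/mol.

0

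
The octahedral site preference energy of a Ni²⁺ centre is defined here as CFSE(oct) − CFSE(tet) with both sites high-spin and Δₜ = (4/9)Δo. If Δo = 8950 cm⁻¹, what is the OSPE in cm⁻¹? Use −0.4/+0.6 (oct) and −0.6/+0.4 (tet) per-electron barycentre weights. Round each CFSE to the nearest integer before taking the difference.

-7558

Ni is in group 10, so Ni²⁺ is d⁸ (10 − 2 = 8).
Octahedral high-spin t₂g⁶ eg²: CFSE = -1.2 × 8950 = -10740 cm⁻¹.
Tetrahedral e⁴ t₂⁴ gives -0.8Δₜ = -0.8 × (4/9) × 8950 = -3182 cm⁻¹.
Subtracting, OSPE = -10740 − (-3182) = -7558 cm⁻¹.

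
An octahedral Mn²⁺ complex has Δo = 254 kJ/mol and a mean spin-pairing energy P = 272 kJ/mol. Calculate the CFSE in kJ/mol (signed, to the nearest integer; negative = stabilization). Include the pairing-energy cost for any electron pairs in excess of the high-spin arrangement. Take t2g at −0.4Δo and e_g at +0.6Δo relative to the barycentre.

0

Mn²⁺: group 7, so d-count = 7 − 2 = 5.
Since Δo = 254 kJ/mol < P = 272 kJ/mol, the complex adopts the high-spin configuration.
That gives t2g^3 e_g^2.
Orbital CFSE = 0.0Δo = 0.0 × 254 = 0 kJ/mol.
High-spin has no excess pairs, so no pairing correction applies.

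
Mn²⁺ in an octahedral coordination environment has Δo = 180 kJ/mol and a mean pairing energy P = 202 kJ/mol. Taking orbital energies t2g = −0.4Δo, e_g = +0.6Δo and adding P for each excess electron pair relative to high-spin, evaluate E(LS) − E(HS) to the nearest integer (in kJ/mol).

44

Mn²⁺: group 7, so d-count = 7 − 2 = 5.
High-spin d⁵ fills as t2g^3 e_g^2 with CFSE 3(−0.4) + 2(+0.6) = 0.0Δo = 0 kJ/mol.
Low-spin t2g^5 e_g^0 gives -2.0Δo = -360 kJ/mol, but forming 2 extra pairs costs 2P = 404 kJ/mol, so E(LS) = -360 + 404 = 44 kJ/mol.
E(LS) − E(HS) = 44 − (0) = 44 kJ/mol.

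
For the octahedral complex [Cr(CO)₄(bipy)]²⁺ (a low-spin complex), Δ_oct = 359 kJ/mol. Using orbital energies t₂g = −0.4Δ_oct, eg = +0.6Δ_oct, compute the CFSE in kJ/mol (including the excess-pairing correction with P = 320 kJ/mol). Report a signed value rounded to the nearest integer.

Ligand charges: 4×(+0) from CO and 1×(+0) from bipy sum to +0; with overall charge +2, Cr is +2.
Group 6 minus oxidation state +2 gives a d⁴ configuration for Cr²⁺.
Electron filling gives t₂g⁴ eg⁰.
CFSE(orbital) = 4×(-0.4Δ_oct) + 0×(0.6Δ_oct) = -1.6Δ_oct; with Δ_oct = 359 kJ/mol that is -574 kJ/mol.
Pairing penalty: 1 pair vs 0 in the high-spin reference → 1 extra × P = 320 kJ/mol.
Net CFSE = -574 + 320 = -254 kJ/mol.

-254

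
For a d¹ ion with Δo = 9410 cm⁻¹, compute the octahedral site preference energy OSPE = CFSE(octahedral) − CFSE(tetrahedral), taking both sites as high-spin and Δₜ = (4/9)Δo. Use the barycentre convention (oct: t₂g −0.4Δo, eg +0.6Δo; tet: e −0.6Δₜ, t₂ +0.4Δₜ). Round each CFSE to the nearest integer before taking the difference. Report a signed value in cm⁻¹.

In an octahedral site d¹ (HS) is t2g^1 e_g^0, giving CFSE(oct) = -0.4Δo = -3764 cm⁻¹.
Tetrahedral e^1 t2^0 gives -0.6Δₜ = -0.6 × (4/9) × 9410 = -2509 cm⁻¹.
OSPE = -3764 − (-2509) = -1255 cm⁻¹.

-1255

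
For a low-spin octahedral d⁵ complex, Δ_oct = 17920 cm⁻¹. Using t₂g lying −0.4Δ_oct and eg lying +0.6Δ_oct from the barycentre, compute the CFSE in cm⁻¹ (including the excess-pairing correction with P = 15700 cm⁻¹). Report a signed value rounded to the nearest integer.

-4440

The d⁵ electrons fill as t₂g⁵ eg⁰.
The orbital stabilization is -2.0Δ_oct = -2.0 × 17920 = -35840 cm⁻¹.
Pairing penalty: 2 pairs vs 0 in the high-spin reference → 2 extra × P = 31400 cm⁻¹.
Combining: -35840 + 31400 = -4440 cm⁻¹.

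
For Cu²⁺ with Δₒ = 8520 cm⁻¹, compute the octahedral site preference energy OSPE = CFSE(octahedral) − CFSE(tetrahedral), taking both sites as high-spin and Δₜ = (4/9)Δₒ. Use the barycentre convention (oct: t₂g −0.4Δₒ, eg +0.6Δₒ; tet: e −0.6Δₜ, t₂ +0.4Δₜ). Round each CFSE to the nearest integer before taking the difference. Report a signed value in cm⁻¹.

Cu²⁺: group 11, so d-count = 11 − 2 = 9.
Octahedral (high-spin): t₂g⁶ eg³, CFSE = 6(−0.4) + 3(+0.6) = -0.6Δₒ = -0.6 × 8520 = -5112 cm⁻¹.
Tetrahedral e⁴ t₂⁵ gives -0.4Δₜ = -0.4 × (4/9) × 8520 = -1515 cm⁻¹.
Subtracting, OSPE = -5112 − (-1515) = -3597 cm⁻¹.

-3597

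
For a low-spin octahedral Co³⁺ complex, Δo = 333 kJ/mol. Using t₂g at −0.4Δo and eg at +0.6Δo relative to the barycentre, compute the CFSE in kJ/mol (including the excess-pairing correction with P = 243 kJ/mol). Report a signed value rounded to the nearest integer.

-313

Co³⁺: group 9, so d-count = 9 − 3 = 6.
Electron filling gives t₂g⁶ eg⁰.
The orbital stabilization is -2.4Δo = -2.4 × 333 = -799 kJ/mol.
Relative to high-spin t₂g⁴ eg² (1 paired), the low-spin configuration has 2 additional pairs, contributing +2 × 243 = +486 kJ/mol.
Combining: -799 + 486 = -313 kJ/mol.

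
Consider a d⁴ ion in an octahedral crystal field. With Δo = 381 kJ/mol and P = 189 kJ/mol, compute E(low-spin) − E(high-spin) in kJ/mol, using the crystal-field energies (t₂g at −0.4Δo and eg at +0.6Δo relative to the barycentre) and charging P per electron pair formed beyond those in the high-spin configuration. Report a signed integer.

In the high-spin limit (t₂g³ eg¹) the orbital term is -0.6Δo = -229 kJ/mol, with no excess pairing.
For low-spin the configuration is t₂g⁴ eg⁰: orbital energy -1.6 × 381 = -610 kJ/mol, and 1 additional pair relative to high-spin adds 189 kJ/mol, giving -421 kJ/mol.
Thus E(LS) − E(HS) = -192 kJ/mol.

-192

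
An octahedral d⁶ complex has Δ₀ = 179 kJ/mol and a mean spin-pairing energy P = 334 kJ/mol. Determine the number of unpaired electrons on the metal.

4

Since Δ₀ = 179 kJ/mol < P = 334 kJ/mol, the complex adopts the high-spin configuration.
That gives t₂g⁴ eg².
Unpaired electrons: 4.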